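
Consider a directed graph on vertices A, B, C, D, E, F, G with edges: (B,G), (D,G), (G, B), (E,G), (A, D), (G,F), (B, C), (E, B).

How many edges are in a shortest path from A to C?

Distance 0: A.
Distance 1: D.
Distance 2: G.
Distance 3: B, F.
Distance 4: C — contains C.

4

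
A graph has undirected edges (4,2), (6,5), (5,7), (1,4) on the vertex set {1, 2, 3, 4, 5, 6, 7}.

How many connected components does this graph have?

From 1: component {1, 2, 4}.
From 3: component {3}.
From 5: component {5, 6, 7}.
That's 3 components.

3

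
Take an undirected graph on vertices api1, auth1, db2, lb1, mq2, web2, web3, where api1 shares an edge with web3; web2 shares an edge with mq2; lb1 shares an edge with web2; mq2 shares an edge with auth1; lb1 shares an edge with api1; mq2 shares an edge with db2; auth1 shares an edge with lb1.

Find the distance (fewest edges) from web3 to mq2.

4

Distance 0: web3.
Distance 1: api1.
Distance 2: lb1.
Distance 3: auth1, web2.
Distance 4: mq2 — contains mq2.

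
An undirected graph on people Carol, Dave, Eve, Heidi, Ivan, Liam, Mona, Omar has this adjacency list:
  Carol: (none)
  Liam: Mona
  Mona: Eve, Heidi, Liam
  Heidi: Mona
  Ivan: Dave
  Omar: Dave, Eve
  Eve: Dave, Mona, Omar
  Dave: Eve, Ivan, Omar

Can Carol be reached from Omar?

No

Explore from Omar.
Distance 1: reach Dave, Eve.
Distance 2: reach Ivan, Mona.
Distance 3: reach Heidi, Liam.
The search is exhausted without reaching Carol; it lies in a different component.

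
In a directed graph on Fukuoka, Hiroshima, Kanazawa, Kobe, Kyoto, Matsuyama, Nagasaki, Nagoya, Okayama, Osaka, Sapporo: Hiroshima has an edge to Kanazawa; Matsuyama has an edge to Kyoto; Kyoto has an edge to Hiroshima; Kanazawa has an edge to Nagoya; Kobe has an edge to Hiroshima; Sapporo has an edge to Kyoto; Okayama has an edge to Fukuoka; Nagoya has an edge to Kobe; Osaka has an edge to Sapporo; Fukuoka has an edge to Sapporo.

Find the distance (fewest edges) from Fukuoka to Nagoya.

Distance 0: Fukuoka.
Distance 1: Sapporo.
Distance 2: Kyoto.
Distance 3: Hiroshima.
Distance 4: Kanazawa.
Distance 5: Nagoya — contains Nagoya.

5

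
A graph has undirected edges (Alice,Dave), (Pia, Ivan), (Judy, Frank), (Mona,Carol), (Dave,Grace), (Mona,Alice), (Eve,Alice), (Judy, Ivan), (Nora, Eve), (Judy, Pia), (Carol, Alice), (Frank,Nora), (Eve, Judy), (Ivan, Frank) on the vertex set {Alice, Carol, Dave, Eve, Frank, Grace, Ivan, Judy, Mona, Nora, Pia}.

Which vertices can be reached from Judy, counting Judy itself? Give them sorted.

Start at Judy.
Its neighbours: Eve, Frank, Ivan, Pia.
Then their neighbours: Alice, Nora.
Then next layer: Carol, Dave, Mona.
Then next layer: Grace.
Every vertex is now reached.

Alice, Carol, Dave, Eve, Frank, Grace, Ivan, Judy, Mona, Nora, Pia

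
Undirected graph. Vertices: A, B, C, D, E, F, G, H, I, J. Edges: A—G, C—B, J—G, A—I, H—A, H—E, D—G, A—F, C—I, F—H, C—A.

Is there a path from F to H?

Explore from F.
Distance 1: reach A, H.
Found H.

Yes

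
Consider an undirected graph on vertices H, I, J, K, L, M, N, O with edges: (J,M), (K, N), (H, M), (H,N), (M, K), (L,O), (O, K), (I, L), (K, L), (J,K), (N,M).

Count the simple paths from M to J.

M–H–N–K–J
M–J
M–K–J
M–N–K–J

4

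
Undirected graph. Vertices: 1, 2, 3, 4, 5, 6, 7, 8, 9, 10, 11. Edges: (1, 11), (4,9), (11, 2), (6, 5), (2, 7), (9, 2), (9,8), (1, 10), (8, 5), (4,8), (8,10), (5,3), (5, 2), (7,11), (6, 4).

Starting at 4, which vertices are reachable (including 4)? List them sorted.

Start at 4.
Its neighbours: 6, 8, 9.
Then their neighbours: 2, 5, 10.
Then next layer: 1, 3, 7, 11.
Every vertex is now reached.

1, 2, 3, 4, 5, 6, 7, 8, 9, 10, 11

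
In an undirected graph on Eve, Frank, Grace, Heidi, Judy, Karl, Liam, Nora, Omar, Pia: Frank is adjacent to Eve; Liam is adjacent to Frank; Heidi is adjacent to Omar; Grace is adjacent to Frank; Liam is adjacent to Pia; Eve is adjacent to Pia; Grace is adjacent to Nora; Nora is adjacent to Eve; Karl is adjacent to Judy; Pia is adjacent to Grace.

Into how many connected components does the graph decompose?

3

From Eve: component {Eve, Frank, Grace, Liam, Nora, Pia}.
From Heidi: component {Heidi, Omar}.
From Judy: component {Judy, Karl}.
That's 3 components.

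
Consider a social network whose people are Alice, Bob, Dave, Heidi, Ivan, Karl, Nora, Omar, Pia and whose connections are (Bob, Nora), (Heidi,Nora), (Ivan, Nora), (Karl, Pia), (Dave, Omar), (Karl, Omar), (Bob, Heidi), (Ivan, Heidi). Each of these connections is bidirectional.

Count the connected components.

From Alice: component {Alice}.
From Bob: component {Bob, Heidi, Ivan, Nora}.
From Dave: component {Dave, Karl, Omar, Pia}.
That's 3 components.

3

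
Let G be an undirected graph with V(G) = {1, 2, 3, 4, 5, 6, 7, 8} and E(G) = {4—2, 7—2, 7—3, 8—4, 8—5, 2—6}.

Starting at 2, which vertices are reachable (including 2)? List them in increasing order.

Start at 2.
Its neighbours: 4, 6, 7.
Then their neighbours: 3, 8.
Then next layer: 5.
Nothing further is reachable.

2, 3, 4, 5, 6, 7, 8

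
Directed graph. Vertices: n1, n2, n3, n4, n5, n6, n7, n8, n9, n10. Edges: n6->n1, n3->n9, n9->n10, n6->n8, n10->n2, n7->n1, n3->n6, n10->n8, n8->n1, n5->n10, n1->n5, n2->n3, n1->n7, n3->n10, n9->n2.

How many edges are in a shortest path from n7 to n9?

6

Distance 0: n7.
Distance 1: n1.
Distance 2: n5.
Distance 3: n10.
Distance 4: n2, n8.
Distance 5: n3.
Distance 6: n6, n9 — contains n9.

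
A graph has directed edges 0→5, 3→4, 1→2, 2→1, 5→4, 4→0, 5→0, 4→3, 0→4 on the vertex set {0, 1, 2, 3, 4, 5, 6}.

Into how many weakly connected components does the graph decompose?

From 0: component {0, 3, 4, 5}.
From 1: component {1, 2}.
From 6: component {6}.
That's 3 components.

3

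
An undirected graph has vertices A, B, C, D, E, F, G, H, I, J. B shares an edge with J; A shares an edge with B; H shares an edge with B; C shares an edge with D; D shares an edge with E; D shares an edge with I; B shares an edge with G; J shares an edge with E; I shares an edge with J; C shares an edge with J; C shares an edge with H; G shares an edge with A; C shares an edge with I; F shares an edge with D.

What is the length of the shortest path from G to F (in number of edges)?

5

Distance 0: G.
Distance 1: A, B.
Distance 2: H, J.
Distance 3: C, E, I.
Distance 4: D.
Distance 5: F — contains F.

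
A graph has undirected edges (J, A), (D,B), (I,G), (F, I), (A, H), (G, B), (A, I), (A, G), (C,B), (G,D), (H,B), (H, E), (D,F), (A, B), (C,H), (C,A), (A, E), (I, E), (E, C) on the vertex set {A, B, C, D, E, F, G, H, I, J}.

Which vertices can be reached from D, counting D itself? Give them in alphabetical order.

A, B, C, D, E, F, G, H, I, J

Start at D.
Its neighbours: B, F, G.
Then their neighbours: A, C, H, I.
Then next layer: E, J.
Every vertex is now reached.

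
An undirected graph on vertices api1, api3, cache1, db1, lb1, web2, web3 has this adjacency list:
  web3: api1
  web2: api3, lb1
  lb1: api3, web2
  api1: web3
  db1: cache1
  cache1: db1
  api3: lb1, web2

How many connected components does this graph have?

3

From api1: component {api1, web3}.
From api3: component {api3, lb1, web2}.
From cache1: component {cache1, db1}.
That's 3 components.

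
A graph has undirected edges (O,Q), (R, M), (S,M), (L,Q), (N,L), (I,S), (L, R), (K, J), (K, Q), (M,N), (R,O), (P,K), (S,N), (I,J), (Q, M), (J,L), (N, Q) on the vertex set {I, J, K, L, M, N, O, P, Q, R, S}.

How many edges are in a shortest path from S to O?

3

Distance 0: S.
Distance 1: I, M, N.
Distance 2: J, L, Q, R.
Distance 3: K, O — contains O.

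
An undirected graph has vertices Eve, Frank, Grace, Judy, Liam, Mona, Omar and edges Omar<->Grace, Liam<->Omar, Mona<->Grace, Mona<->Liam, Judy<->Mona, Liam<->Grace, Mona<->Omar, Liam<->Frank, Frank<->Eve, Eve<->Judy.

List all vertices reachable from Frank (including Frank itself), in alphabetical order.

Eve, Frank, Grace, Judy, Liam, Mona, Omar

Start at Frank.
Its neighbours: Eve, Liam.
Then their neighbours: Grace, Judy, Mona, Omar.
Every vertex is now reached.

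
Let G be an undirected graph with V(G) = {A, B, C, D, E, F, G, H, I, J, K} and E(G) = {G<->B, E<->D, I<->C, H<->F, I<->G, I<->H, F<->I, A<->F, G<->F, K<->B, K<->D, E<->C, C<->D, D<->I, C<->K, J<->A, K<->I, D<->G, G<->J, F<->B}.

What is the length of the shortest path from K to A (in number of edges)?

3

Distance 0: K.
Distance 1: B, C, D, I.
Distance 2: E, F, G, H.
Distance 3: A, J — contains A.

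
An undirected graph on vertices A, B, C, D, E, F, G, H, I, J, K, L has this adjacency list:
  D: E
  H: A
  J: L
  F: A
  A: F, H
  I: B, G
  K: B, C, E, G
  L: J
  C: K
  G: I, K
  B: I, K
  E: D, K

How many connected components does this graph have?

From A: component {A, F, H}.
From B: component {B, C, D, E, G, I, K}.
From J: component {J, L}.
That's 3 components.

3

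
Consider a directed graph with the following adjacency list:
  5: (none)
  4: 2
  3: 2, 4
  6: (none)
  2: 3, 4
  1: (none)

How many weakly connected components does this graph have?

From 1: component {1}.
From 2: component {2, 3, 4}.
From 5: component {5}.
From 6: component {6}.
That's 4 components.

4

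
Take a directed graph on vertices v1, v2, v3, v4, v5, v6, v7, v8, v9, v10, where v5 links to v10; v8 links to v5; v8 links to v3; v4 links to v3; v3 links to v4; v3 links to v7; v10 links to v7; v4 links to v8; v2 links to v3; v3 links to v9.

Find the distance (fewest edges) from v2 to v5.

Distance 0: v2.
Distance 1: v3.
Distance 2: v4, v7, v9.
Distance 3: v8.
Distance 4: v5 — contains v5.

4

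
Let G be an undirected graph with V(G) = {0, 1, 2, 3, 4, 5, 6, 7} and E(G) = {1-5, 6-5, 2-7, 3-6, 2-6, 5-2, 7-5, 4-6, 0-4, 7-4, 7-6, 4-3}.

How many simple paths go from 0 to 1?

15

0–4–3–6–2–5–1
0–4–3–6–2–7–5–1
0–4–3–6–5–1
0–4–3–6–7–2–5–1
0–4–3–6–7–5–1
0–4–6–2–5–1
0–4–6–2–7–5–1
0–4–6–5–1
0–4–6–7–2–5–1
0–4–6–7–5–1
0–4–7–2–5–1
0–4–7–2–6–5–1
0–4–7–5–1
0–4–7–6–2–5–1
0–4–7–6–5–1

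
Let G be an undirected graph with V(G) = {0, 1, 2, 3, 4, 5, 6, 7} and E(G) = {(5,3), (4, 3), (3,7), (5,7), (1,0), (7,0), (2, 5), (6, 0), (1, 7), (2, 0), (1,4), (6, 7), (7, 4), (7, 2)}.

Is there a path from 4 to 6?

Yes

Explore from 4.
Distance 1: reach 1, 3, 7.
Distance 2: reach 0, 2, 5, 6.
Found 6.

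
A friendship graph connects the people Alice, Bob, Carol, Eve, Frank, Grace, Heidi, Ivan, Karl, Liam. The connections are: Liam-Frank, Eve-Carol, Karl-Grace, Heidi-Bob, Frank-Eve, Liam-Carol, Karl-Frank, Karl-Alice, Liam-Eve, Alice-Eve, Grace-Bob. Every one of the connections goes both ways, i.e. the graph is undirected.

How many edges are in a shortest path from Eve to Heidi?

Distance 0: Eve.
Distance 1: Alice, Carol, Frank, Liam.
Distance 2: Karl.
Distance 3: Grace.
Distance 4: Bob.
Distance 5: Heidi — contains Heidi.

5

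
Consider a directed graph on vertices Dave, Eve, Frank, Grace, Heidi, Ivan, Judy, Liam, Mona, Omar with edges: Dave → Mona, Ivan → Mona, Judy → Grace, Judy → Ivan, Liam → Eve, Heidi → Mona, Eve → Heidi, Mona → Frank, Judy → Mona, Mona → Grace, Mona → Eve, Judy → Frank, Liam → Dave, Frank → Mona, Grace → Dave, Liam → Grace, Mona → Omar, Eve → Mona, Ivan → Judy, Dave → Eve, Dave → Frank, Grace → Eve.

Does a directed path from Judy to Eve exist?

Explore from Judy.
Distance 1: reach Frank, Grace, Ivan, Mona.
Distance 2: reach Dave, Eve, Omar.
Found Eve.

Yes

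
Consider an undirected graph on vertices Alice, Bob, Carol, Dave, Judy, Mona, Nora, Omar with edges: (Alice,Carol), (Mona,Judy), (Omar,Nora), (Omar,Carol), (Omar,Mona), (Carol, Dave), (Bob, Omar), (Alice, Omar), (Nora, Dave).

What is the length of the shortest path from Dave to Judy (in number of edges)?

4

Distance 0: Dave.
Distance 1: Carol, Nora.
Distance 2: Alice, Omar.
Distance 3: Bob, Mona.
Distance 4: Judy — contains Judy.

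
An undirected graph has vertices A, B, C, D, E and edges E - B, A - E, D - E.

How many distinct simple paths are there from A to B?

1

A–E–B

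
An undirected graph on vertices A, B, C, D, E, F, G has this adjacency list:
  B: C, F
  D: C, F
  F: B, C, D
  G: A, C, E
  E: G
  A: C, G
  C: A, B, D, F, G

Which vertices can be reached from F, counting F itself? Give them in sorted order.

Start at F.
Its neighbours: B, C, D.
Then their neighbours: A, G.
Then next layer: E.
Every vertex is now reached.

A, B, C, D, E, F, G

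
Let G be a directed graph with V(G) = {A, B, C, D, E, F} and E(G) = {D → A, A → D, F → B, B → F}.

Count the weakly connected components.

From A: component {A, D}.
From B: component {B, F}.
From C: component {C}.
From E: component {E}.
That's 4 components.

4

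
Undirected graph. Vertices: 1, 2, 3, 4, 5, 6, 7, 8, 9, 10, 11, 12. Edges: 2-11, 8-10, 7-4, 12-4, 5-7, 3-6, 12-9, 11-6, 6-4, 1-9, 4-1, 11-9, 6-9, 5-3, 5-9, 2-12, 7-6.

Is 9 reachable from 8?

No

Explore from 8.
Distance 1: reach 10.
The search is exhausted without reaching 9; it lies in a different component.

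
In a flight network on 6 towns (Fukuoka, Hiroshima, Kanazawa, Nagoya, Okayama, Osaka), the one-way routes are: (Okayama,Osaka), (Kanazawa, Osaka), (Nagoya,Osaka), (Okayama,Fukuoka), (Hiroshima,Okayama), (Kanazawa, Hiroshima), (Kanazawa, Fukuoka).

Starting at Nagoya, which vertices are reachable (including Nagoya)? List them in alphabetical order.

Start at Nagoya.
Its neighbours: Osaka.
Nothing further is reachable.

Nagoya, Osaka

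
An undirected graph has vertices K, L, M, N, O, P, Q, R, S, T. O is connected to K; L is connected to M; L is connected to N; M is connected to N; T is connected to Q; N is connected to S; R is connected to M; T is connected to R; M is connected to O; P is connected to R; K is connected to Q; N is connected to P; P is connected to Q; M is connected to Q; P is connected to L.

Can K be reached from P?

Explore from P.
Distance 1: reach L, N, Q, R.
Distance 2: reach K, M, S, T.
Found K.

Yes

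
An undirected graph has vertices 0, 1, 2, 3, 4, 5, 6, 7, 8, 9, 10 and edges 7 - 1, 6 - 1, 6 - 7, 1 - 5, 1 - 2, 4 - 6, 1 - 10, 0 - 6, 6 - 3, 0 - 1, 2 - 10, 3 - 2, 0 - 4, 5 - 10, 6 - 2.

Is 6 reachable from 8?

8 has no edges, so nothing is reachable from it.

No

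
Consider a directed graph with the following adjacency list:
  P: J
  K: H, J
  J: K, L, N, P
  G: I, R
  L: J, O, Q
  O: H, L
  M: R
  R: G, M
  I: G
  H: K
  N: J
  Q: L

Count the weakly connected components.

2

From G: component {G, I, M, R}.
From H: component {H, J, K, L, N, O, P, Q}.
That's 2 components.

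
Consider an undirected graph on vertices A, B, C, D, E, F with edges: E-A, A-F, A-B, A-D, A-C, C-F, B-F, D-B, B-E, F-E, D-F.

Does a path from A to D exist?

Explore from A.
Distance 1: reach B, C, D, E, F.
Found D.

Yes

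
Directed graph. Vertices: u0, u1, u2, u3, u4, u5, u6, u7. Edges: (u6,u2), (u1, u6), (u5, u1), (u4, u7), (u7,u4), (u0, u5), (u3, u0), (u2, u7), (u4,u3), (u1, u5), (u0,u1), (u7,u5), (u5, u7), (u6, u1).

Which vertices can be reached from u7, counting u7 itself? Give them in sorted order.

u0, u1, u2, u3, u4, u5, u6, u7

Start at u7.
Its neighbours: u4, u5.
Then their neighbours: u1, u3.
Then next layer: u0, u6.
Then next layer: u2.
Every vertex is now reached.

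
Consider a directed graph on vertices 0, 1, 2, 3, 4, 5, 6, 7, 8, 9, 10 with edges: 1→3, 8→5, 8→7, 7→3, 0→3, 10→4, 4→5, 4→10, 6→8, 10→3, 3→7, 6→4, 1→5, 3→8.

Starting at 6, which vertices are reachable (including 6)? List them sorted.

3, 4, 5, 6, 7, 8, 10

Start at 6.
Its neighbours: 4, 8.
Then their neighbours: 5, 7, 10.
Then next layer: 3.
Nothing further is reachable.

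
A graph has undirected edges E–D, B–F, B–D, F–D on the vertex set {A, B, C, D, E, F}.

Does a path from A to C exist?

A has no edges, so nothing is reachable from it.

No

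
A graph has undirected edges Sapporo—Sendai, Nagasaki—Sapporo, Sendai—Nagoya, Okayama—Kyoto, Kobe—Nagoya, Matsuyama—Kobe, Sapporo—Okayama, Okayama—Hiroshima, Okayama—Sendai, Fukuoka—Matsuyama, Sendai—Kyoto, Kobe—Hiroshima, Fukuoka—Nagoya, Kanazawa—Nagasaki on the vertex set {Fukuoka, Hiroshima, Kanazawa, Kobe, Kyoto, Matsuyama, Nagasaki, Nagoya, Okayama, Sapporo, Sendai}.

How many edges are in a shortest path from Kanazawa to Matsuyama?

Distance 0: Kanazawa.
Distance 1: Nagasaki.
Distance 2: Sapporo.
Distance 3: Okayama, Sendai.
Distance 4: Hiroshima, Kyoto, Nagoya.
Distance 5: Fukuoka, Kobe.
Distance 6: Matsuyama — contains Matsuyama.

6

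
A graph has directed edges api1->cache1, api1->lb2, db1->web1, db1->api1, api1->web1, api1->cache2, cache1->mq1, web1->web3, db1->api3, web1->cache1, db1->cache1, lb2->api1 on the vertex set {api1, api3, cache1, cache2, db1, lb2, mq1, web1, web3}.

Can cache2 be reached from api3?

No

api3 has no outgoing edges, so nothing is reachable from it.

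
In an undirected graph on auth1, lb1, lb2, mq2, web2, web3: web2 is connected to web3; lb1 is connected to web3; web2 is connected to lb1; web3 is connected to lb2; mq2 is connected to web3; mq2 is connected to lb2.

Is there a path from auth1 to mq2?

No

auth1 has no edges, so nothing is reachable from it.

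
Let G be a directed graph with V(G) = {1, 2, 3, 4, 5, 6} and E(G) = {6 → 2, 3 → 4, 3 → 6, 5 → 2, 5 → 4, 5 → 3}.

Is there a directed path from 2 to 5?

No

2 has no outgoing edges, so nothing is reachable from it.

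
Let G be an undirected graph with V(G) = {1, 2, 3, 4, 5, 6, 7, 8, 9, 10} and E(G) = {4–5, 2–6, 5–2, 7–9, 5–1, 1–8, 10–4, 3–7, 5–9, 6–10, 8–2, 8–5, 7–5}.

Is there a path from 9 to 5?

Yes

Explore from 9.
Distance 1: reach 5, 7.
Found 5.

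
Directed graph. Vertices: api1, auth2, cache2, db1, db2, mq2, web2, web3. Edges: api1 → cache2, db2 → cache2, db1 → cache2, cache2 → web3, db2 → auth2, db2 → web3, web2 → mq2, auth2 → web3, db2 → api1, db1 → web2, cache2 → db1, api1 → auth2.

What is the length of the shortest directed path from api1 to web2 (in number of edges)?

Distance 0: api1.
Distance 1: auth2, cache2.
Distance 2: db1, web3.
Distance 3: web2 — contains web2.

3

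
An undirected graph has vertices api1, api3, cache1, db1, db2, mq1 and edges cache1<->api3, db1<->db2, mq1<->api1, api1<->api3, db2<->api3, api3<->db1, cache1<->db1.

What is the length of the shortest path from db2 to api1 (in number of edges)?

Distance 0: db2.
Distance 1: api3, db1.
Distance 2: api1, cache1 — contains api1.

2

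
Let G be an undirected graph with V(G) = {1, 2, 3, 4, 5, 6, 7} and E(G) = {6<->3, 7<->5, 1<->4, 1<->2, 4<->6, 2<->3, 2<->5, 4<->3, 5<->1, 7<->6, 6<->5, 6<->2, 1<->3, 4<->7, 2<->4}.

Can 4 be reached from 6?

Explore from 6.
Distance 1: reach 2, 3, 4, 5, 7.
Found 4.

Yes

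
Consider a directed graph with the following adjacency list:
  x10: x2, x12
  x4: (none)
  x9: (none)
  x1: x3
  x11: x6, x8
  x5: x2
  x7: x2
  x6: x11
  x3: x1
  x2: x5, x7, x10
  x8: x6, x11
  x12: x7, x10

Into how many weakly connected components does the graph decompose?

From x1: component {x1, x3}.
From x2: component {x2, x5, x7, x10, x12}.
From x4: component {x4}.
From x6: component {x6, x8, x11}.
From x9: component {x9}.
That's 5 components.

5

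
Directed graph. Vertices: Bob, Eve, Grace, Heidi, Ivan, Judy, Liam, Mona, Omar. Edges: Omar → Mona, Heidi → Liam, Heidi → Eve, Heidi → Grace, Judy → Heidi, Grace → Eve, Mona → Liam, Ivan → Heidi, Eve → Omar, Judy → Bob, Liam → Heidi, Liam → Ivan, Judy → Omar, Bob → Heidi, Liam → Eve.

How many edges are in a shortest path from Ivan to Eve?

2

Distance 0: Ivan.
Distance 1: Heidi.
Distance 2: Eve, Grace, Liam — contains Eve.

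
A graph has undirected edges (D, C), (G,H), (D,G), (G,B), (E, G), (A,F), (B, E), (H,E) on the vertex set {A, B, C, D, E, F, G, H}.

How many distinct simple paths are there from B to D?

B–E–G–D
B–E–H–G–D
B–G–D

3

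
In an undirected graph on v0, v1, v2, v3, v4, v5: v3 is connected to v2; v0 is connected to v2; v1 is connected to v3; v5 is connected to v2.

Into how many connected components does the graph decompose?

2

From v0: component {v0, v1, v2, v3, v5}.
From v4: component {v4}.
That's 2 components.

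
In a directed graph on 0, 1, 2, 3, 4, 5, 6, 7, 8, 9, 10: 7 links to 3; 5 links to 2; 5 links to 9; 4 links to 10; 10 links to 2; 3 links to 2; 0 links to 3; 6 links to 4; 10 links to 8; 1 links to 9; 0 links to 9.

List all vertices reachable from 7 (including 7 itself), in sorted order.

2, 3, 7

Start at 7.
Its neighbours: 3.
Then their neighbours: 2.
Nothing further is reachable.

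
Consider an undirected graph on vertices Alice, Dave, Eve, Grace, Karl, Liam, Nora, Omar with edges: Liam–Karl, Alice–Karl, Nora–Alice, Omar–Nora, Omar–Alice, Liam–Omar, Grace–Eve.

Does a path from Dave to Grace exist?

No

Dave has no edges, so nothing is reachable from it.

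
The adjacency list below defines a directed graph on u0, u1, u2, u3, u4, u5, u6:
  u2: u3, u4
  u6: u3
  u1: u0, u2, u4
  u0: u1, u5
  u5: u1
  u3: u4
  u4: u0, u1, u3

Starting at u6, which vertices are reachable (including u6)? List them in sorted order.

u0, u1, u2, u3, u4, u5, u6

Start at u6.
Its neighbours: u3.
Then their neighbours: u4.
Then next layer: u0, u1.
Then next layer: u2, u5.
Every vertex is now reached.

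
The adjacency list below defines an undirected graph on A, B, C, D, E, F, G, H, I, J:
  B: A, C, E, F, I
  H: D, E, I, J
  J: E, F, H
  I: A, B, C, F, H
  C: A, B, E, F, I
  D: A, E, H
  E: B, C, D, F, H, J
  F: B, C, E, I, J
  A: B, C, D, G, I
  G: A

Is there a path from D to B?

Explore from D.
Distance 1: reach A, E, H.
Distance 2: reach B, C, F, G, I, J.
Found B.

Yes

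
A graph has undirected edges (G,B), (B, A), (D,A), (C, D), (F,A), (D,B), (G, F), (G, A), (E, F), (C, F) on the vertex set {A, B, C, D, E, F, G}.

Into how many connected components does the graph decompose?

1

From A: component {A, B, C, D, E, F, G}.
That's 1 component.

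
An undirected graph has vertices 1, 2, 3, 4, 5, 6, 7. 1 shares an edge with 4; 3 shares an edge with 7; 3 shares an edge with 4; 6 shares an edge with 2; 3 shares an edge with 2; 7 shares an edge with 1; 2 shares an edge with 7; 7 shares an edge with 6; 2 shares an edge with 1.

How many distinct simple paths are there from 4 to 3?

7

4–1–2–3
4–1–2–6–7–3
4–1–2–7–3
4–1–7–2–3
4–1–7–3
4–1–7–6–2–3
4–3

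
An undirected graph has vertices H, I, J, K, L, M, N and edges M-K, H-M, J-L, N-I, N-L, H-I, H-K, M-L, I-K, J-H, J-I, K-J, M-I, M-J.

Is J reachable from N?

Yes

Explore from N.
Distance 1: reach I, L.
Distance 2: reach H, J, K, M.
Found J.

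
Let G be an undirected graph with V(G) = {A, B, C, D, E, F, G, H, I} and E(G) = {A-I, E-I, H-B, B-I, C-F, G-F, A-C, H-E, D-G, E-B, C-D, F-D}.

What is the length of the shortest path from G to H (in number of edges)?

Distance 0: G.
Distance 1: D, F.
Distance 2: C.
Distance 3: A.
Distance 4: I.
Distance 5: B, E.
Distance 6: H — contains H.

6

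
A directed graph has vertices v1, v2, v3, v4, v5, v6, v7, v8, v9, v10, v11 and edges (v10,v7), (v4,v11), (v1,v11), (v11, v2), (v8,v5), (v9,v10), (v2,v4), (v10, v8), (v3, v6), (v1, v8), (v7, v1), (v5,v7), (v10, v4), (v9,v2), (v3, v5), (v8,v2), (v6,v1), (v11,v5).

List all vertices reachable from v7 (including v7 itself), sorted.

Start at v7.
Its neighbours: v1.
Then their neighbours: v8, v11.
Then next layer: v2, v5.
Then next layer: v4.
Nothing further is reachable.

v1, v2, v4, v5, v7, v8, v11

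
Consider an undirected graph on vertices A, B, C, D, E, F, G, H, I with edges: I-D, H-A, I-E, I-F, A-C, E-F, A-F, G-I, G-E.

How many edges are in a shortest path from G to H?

Distance 0: G.
Distance 1: E, I.
Distance 2: D, F.
Distance 3: A.
Distance 4: C, H — contains H.

4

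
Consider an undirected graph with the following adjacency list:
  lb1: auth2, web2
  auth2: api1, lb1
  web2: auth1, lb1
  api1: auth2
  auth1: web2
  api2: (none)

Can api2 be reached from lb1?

Explore from lb1.
Distance 1: reach auth2, web2.
Distance 2: reach api1, auth1.
The search is exhausted without reaching api2; it lies in a different component.

No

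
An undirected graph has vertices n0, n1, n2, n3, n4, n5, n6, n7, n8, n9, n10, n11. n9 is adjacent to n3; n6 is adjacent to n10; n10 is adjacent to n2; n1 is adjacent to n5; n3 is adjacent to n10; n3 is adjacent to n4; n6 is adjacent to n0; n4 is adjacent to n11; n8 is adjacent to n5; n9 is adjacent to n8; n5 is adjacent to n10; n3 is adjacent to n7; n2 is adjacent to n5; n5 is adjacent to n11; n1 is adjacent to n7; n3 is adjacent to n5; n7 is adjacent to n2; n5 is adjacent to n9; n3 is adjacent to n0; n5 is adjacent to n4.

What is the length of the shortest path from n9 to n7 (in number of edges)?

2

Distance 0: n9.
Distance 1: n3, n5, n8.
Distance 2: n0, n1, n2, n4, n7, n10, n11 — contains n7.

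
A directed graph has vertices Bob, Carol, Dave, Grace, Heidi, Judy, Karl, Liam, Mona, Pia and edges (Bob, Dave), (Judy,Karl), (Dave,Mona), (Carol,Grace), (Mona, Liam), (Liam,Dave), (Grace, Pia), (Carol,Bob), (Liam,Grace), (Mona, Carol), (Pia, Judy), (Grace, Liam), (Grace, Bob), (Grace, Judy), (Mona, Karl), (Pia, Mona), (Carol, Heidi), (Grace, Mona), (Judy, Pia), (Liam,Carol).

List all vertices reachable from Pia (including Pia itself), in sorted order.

Bob, Carol, Dave, Grace, Heidi, Judy, Karl, Liam, Mona, Pia

Start at Pia.
Its neighbours: Judy, Mona.
Then their neighbours: Carol, Karl, Liam.
Then next layer: Bob, Dave, Grace, Heidi.
Every vertex is now reached.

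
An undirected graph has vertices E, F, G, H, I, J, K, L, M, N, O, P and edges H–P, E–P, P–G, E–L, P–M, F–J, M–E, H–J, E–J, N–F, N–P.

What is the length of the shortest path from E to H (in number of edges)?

2

Distance 0: E.
Distance 1: J, L, M, P.
Distance 2: F, G, H, N — contains H.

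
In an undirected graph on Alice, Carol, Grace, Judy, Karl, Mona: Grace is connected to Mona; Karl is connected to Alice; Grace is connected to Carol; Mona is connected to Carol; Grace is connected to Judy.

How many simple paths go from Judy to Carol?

2

Judy–Grace–Carol
Judy–Grace–Mona–Carol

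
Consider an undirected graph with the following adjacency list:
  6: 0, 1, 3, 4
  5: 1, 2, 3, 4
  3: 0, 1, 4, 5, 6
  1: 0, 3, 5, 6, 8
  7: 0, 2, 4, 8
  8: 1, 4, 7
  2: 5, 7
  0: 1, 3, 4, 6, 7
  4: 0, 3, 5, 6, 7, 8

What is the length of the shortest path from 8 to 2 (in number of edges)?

2

Distance 0: 8.
Distance 1: 1, 4, 7.
Distance 2: 0, 2, 3, 5, 6 — contains 2.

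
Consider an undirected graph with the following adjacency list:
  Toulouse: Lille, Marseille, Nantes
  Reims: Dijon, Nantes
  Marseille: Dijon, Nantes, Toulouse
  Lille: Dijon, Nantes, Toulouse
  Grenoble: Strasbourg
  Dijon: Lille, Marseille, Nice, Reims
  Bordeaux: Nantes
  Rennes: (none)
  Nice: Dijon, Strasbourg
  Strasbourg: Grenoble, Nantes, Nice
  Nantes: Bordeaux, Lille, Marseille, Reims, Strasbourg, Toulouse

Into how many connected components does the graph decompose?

From Bordeaux: component {Bordeaux, Dijon, Grenoble, Lille, Marseille, Nantes, Nice, Reims, Strasbourg, Toulouse}.
From Rennes: component {Rennes}.
That's 2 components.

2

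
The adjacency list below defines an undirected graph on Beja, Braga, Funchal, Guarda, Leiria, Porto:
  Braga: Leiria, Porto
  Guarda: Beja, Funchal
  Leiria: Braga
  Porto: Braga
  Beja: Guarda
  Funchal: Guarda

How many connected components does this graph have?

From Beja: component {Beja, Funchal, Guarda}.
From Braga: component {Braga, Leiria, Porto}.
That's 2 components.

2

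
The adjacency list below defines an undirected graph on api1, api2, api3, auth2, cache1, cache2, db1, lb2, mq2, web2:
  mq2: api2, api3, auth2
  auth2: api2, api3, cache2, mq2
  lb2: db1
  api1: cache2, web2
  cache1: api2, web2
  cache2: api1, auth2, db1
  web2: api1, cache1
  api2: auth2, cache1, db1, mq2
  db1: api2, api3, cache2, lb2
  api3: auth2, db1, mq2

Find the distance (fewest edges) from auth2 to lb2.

Distance 0: auth2.
Distance 1: api2, api3, cache2, mq2.
Distance 2: api1, cache1, db1.
Distance 3: lb2, web2 — contains lb2.

3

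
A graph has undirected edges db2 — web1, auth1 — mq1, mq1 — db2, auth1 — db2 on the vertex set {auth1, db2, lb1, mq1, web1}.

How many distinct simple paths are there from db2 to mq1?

db2–auth1–mq1
db2–mq1

2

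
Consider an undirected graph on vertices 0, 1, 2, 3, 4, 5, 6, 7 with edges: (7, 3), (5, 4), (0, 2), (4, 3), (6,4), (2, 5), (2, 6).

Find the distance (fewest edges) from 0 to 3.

4

Distance 0: 0.
Distance 1: 2.
Distance 2: 5, 6.
Distance 3: 4.
Distance 4: 3 — contains 3.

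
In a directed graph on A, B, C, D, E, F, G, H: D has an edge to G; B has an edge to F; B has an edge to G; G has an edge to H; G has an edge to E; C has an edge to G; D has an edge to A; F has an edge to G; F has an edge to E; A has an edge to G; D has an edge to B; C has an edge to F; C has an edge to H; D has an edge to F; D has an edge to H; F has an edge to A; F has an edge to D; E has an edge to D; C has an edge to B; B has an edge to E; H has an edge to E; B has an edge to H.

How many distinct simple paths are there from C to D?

19

C→B→E→D
C→B→F→A→G→E→D
C→B→F→A→G→H→E→D
C→B→F→D
C→B→F→E→D
C→B→F→G→E→D
C→B→F→G→H→E→D
C→B→G→E→D
... and 11 more.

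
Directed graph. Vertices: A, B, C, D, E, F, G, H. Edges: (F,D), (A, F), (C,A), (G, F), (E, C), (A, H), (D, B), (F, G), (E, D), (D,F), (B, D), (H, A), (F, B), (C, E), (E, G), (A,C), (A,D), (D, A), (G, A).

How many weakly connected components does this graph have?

From A: component {A, B, C, D, E, F, G, H}.
That's 1 component.

1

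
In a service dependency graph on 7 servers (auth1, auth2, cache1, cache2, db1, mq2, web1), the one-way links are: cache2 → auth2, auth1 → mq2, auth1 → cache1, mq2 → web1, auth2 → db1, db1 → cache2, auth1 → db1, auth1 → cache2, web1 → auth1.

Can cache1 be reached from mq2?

Explore from mq2.
Distance 1: reach web1.
Distance 2: reach auth1.
Distance 3: reach cache1, cache2, db1.
Found cache1.

Yes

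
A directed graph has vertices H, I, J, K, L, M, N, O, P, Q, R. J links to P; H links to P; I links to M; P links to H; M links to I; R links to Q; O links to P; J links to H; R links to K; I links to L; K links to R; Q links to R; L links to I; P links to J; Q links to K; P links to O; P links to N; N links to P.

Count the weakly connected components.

From H: component {H, J, N, O, P}.
From I: component {I, L, M}.
From K: component {K, Q, R}.
That's 3 components.

3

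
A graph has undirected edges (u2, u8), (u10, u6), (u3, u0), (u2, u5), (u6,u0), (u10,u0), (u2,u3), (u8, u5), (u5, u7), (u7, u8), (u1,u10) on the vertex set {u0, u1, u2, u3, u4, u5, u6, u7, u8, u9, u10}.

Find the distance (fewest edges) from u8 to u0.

Distance 0: u8.
Distance 1: u2, u5, u7.
Distance 2: u3.
Distance 3: u0 — contains u0.

3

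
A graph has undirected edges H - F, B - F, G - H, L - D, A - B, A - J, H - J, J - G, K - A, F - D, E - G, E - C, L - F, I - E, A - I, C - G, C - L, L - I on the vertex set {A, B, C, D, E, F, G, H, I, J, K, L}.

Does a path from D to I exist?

Yes

Explore from D.
Distance 1: reach F, L.
Distance 2: reach B, C, H, I.
Found I.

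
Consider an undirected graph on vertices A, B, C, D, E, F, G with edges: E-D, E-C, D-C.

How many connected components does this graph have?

From A: component {A}.
From B: component {B}.
From C: component {C, D, E}.
From F: component {F}.
From G: component {G}.
That's 5 components.

5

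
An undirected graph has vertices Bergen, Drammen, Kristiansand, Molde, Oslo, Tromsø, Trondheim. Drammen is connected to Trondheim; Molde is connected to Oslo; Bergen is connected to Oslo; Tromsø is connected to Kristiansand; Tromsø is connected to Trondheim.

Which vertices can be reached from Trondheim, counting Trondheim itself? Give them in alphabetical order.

Start at Trondheim.
Its neighbours: Drammen, Tromsø.
Then their neighbours: Kristiansand.
Nothing further is reachable.

Drammen, Kristiansand, Tromsø, Trondheim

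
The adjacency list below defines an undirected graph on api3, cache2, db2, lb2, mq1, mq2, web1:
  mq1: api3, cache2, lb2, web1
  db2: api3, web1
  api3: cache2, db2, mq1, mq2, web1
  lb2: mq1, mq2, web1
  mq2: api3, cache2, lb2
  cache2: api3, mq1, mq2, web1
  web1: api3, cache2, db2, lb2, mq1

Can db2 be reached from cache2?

Explore from cache2.
Distance 1: reach api3, mq1, mq2, web1.
Distance 2: reach db2, lb2.
Found db2.

Yes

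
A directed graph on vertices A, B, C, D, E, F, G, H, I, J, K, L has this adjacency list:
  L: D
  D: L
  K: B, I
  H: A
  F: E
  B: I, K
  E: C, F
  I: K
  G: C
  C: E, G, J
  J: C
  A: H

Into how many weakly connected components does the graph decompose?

4

From A: component {A, H}.
From B: component {B, I, K}.
From C: component {C, E, F, G, J}.
From D: component {D, L}.
That's 4 components.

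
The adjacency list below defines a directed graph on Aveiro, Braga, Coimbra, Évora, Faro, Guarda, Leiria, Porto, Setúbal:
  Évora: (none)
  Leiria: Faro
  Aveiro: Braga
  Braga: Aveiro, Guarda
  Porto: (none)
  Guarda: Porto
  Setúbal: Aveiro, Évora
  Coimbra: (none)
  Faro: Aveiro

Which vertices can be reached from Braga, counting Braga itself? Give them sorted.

Start at Braga.
Its neighbours: Aveiro, Guarda.
Then their neighbours: Porto.
Nothing further is reachable.

Aveiro, Braga, Guarda, Porto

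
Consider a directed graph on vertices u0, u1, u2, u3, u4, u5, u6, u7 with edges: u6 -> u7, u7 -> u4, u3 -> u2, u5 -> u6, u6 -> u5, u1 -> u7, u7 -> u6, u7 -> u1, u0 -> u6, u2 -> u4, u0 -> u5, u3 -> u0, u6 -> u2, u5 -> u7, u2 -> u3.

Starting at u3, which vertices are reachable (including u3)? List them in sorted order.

Start at u3.
Its neighbours: u0, u2.
Then their neighbours: u4, u5, u6.
Then next layer: u7.
Then next layer: u1.
Every vertex is now reached.

u0, u1, u2, u3, u4, u5, u6, u7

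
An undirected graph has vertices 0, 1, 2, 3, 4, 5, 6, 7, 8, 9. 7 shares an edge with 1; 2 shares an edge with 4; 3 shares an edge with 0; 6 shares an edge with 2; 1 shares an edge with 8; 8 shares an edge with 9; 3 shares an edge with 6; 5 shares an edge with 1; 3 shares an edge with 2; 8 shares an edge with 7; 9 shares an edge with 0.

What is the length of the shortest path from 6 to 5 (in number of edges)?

6

Distance 0: 6.
Distance 1: 2, 3.
Distance 2: 0, 4.
Distance 3: 9.
Distance 4: 8.
Distance 5: 1, 7.
Distance 6: 5 — contains 5.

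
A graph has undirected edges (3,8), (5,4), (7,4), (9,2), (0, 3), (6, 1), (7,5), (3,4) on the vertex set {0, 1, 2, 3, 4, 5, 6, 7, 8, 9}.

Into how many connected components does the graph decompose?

3

From 0: component {0, 3, 4, 5, 7, 8}.
From 1: component {1, 6}.
From 2: component {2, 9}.
That's 3 components.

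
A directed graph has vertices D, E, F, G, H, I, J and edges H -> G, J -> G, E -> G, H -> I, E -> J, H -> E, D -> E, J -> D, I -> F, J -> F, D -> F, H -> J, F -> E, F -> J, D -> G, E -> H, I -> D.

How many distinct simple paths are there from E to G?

10

E→G
E→H→G
E→H→I→D→F→J→G
E→H→I→D→G
E→H→I→F→J→D→G
E→H→I→F→J→G
E→H→J→D→G
E→H→J→G
E→J→D→G
E→J→G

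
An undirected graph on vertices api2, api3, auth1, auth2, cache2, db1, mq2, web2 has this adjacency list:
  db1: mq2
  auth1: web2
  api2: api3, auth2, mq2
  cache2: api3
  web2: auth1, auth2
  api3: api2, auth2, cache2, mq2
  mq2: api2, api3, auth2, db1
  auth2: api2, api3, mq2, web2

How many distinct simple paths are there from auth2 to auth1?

1

auth2–web2–auth1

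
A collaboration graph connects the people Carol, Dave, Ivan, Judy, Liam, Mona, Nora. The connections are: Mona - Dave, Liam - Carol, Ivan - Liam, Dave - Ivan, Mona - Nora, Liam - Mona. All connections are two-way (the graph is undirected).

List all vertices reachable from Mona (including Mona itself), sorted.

Carol, Dave, Ivan, Liam, Mona, Nora

Start at Mona.
Its neighbours: Dave, Liam, Nora.
Then their neighbours: Carol, Ivan.
Nothing further is reachable.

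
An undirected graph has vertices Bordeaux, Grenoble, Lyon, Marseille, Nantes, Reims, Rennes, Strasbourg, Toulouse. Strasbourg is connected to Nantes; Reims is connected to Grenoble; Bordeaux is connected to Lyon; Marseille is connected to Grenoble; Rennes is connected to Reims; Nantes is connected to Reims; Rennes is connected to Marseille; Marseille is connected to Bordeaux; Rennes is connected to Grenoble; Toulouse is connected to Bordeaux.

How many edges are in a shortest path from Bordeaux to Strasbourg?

Distance 0: Bordeaux.
Distance 1: Lyon, Marseille, Toulouse.
Distance 2: Grenoble, Rennes.
Distance 3: Reims.
Distance 4: Nantes.
Distance 5: Strasbourg — contains Strasbourg.

5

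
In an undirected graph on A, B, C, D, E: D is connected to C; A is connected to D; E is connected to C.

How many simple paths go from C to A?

1

C–D–A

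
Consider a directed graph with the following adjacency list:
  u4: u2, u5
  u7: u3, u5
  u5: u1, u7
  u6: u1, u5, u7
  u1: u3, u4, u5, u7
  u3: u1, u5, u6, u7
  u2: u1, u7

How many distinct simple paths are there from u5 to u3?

4

u5→u1→u3
u5→u1→u4→u2→u7→u3
u5→u1→u7→u3
u5→u7→u3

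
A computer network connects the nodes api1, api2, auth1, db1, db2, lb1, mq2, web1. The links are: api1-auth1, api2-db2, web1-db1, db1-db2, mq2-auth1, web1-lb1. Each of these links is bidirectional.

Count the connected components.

From api1: component {api1, auth1, mq2}.
From api2: component {api2, db1, db2, lb1, web1}.
That's 2 components.

2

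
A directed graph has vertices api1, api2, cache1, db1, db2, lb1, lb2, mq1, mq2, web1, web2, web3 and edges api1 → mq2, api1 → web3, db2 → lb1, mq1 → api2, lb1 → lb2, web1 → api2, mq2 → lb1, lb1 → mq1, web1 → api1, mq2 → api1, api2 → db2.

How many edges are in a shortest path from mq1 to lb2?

Distance 0: mq1.
Distance 1: api2.
Distance 2: db2.
Distance 3: lb1.
Distance 4: lb2 — contains lb2.

4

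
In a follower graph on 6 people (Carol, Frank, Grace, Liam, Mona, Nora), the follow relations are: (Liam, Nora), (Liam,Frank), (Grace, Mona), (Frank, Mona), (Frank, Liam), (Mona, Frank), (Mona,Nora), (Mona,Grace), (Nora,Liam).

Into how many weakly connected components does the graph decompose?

From Carol: component {Carol}.
From Frank: component {Frank, Grace, Liam, Mona, Nora}.
That's 2 components.

2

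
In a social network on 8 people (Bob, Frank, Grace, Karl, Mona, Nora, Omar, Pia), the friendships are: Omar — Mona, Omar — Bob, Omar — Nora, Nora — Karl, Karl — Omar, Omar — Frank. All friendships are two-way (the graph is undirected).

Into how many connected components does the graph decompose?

From Bob: component {Bob, Frank, Karl, Mona, Nora, Omar}.
From Grace: component {Grace}.
From Pia: component {Pia}.
That's 3 components.

3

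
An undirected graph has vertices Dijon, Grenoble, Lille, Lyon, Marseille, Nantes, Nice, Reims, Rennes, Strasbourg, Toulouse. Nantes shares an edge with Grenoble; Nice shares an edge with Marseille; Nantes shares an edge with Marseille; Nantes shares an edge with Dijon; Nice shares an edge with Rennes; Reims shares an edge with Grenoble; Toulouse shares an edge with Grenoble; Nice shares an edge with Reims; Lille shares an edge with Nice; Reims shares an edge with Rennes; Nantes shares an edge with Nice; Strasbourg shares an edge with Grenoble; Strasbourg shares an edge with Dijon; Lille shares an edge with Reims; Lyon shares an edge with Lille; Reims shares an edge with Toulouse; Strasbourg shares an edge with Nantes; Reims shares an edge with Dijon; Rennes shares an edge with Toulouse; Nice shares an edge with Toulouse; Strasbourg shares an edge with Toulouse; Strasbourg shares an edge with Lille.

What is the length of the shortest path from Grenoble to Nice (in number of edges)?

2

Distance 0: Grenoble.
Distance 1: Nantes, Reims, Strasbourg, Toulouse.
Distance 2: Dijon, Lille, Marseille, Nice, Rennes — contains Nice.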